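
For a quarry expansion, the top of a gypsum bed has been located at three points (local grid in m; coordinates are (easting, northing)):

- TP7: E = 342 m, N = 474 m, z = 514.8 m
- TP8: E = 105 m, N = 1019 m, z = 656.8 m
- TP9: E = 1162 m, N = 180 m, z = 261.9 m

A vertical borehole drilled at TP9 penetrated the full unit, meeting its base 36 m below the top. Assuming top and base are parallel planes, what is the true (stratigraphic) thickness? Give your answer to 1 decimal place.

Let the plane be z = a·E + b·N + c.
TP8−TP7: −237a + 545b = 142;  TP9−TP7: 820a − 294b = −252.9.
Solving gives a = −0.25471, b = 0.14979.
|∇z| = √(a²+b²) = 0.29549, so dip δ = arctan(0.29549) = 16.46°.
True thickness = vertical thickness × cos δ = 36 × cos 16.46° = 34.5 m.

34.5 m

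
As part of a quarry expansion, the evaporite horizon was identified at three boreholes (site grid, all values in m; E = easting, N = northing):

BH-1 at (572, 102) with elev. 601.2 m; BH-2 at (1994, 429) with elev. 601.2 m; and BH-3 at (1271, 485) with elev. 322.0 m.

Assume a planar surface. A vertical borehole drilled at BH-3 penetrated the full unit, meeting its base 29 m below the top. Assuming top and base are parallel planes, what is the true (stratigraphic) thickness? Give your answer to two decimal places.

17.78 m

Two edge vectors: BH-1→BH-2 = (1422, 327, 0), BH-1→BH-3 = (699, 383, -279.2).
Normal n = (BH-1→BH-2) × (BH-1→BH-3) = (-91298.4, 397022.4, 316053).
So ∂z/∂E = −n_x/n_z = 0.28887 and ∂z/∂N = −n_y/n_z = −1.25619.
|∇z| = √(a²+b²) = 1.28898, so dip δ = arctan(1.28898) = 52.20°.
True thickness = vertical thickness × cos δ = 29 × cos 52.20° = 17.78 m.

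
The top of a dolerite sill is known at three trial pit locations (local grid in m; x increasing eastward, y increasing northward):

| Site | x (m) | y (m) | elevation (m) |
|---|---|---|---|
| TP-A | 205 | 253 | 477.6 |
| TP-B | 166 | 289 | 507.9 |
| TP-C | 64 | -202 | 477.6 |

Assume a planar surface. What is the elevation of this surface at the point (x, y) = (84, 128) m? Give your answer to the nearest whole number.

527 m

Let the plane be z = a·x + b·y + c.
TP-B−TP-A: −39a + 36b = 30.3;  TP-C−TP-A: −141a − 455b = 0.
Solving gives a = −0.60411, b = 0.18721.
Then c = 477.6 − a·205 − b·253 = 554.08.
At (84, 128): z = −50.7 + 24.0 + 554.08 = 527.3 m.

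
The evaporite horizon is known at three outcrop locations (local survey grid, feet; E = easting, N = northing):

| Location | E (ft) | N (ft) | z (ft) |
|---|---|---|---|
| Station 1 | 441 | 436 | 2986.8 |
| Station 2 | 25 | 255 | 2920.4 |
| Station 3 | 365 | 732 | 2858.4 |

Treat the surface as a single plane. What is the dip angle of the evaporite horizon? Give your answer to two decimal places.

25.28°

Let the plane be z = a·E + b·N + c.
Station 2−Station 1: −416a − 181b = −66.4;  Station 3−Station 1: −76a + 296b = −128.4.
Solving gives a = 0.31335, b = −0.35333.
Gradient magnitude |∇z| = √(a² + b²) = √(0.09819 + 0.12484) = 0.47226.
True dip = arctan(0.47226) = 25.28°, dipping toward NW (azimuth ≈ 318°).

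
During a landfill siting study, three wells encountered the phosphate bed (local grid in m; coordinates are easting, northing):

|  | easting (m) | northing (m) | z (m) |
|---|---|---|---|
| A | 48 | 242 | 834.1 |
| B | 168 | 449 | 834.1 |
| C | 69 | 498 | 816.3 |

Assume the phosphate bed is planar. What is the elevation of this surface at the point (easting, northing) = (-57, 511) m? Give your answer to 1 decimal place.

797.6 m

Two edge vectors: A→B = (120, 207, 0), A→C = (21, 256, -17.8).
Normal n = (A→B) × (A→C) = (-3684.6, 2136, 26373).
So ∂z/∂easting = −n_x/n_z = 0.13971 and ∂z/∂northing = −n_y/n_z = −0.08099.
Intercept c from A: 834.1 − 6.71 + 19.60 = 846.99.
At (-57, 511): z = −8.0 − 41.4 + 846.99 = 797.6 m.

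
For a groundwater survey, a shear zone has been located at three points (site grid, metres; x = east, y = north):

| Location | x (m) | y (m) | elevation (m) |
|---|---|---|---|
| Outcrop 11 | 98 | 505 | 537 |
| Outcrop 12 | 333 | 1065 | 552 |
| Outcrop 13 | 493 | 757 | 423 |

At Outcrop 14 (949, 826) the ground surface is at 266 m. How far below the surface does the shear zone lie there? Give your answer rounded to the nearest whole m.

19 m

Let the plane be z = a·x + b·y + c.
Outcrop 12−Outcrop 11: 235a + 560b = 15;  Outcrop 13−Outcrop 11: 395a + 252b = −114.
Solving gives a = −0.41746, b = 0.20197.
Then c = 537 − a·98 − b·505 = 475.92.
At (949, 826): z_contact = −396.2 + 166.8 + 475.92 = 246.6 m.
Depth below ground = 266 − 246.6 = 19 m.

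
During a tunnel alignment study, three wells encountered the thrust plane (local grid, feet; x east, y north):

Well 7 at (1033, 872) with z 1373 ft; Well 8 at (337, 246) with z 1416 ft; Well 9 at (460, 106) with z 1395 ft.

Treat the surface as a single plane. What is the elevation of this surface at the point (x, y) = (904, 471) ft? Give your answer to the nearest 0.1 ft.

Let the plane be z = a·x + b·y + c.
Well 8−Well 7: −696a − 626b = 43;  Well 9−Well 7: −573a − 766b = 22.
Solving gives a = −0.109873, b = 0.053469.
Then c = 1373 − a·1033 − b·872 = 1439.87.
At (904, 471): z = −99.3 + 25.2 + 1439.87 = 1365.7 ft.

1365.7 ft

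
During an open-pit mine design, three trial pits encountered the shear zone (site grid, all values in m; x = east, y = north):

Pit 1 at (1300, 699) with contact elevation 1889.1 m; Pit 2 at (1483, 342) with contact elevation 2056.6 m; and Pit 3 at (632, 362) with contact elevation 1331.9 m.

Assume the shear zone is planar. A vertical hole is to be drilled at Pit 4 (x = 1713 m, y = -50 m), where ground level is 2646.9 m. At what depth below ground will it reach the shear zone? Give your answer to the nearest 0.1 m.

381.7 m

Let the plane be z = a·x + b·y + c.
Pit 2−Pit 1: 183a − 357b = 167.5;  Pit 3−Pit 1: −668a − 337b = −557.2.
Solving gives a = 0.850809, b = −0.033058.
Then c = 1889.1 − a·1300 − b·699 = 806.16.
At (1713, -50): z_contact = 1457.44 + 1.65 + 806.16 = 2265.25 m.
Depth below ground = 2646.9 − 2265.25 = 381.7 m.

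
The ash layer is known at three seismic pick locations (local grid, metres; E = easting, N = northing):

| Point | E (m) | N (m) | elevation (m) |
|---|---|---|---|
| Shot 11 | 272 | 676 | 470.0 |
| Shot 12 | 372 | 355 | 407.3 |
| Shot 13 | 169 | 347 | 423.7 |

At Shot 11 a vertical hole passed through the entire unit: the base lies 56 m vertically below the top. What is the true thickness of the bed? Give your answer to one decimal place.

55.0 m

Let the plane be z = a·E + b·N + c.
Shot 12−Shot 11: 100a − 321b = −62.7;  Shot 13−Shot 11: −103a − 329b = −46.3.
Solving gives a = −0.08741, b = 0.16810.
|∇z| = √(a²+b²) = 0.18947, so dip δ = arctan(0.18947) = 10.73°.
True thickness = vertical thickness × cos δ = 56 × cos 10.73° = 55.0 m.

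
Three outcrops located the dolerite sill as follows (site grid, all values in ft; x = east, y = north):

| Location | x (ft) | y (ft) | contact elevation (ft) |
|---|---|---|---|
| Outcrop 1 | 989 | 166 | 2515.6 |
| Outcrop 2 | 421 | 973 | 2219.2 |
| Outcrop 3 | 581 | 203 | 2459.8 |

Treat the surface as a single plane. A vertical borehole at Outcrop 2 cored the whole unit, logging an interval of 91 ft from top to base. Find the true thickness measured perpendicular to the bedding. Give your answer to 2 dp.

Two edge vectors: Outcrop 1→Outcrop 2 = (-568, 807, -296.4), Outcrop 1→Outcrop 3 = (-408, 37, -55.8).
Normal n = (Outcrop 1→Outcrop 2) × (Outcrop 1→Outcrop 3) = (-34063.8, 89236.8, 308240).
So ∂z/∂x = −n_x/n_z = 0.11051 and ∂z/∂y = −n_y/n_z = −0.28950.
|∇z| = √(a²+b²) = 0.30988, so dip δ = arctan(0.30988) = 17.22°.
True thickness = vertical thickness × cos δ = 91 × cos 17.22° = 86.92 ft.

86.92 ft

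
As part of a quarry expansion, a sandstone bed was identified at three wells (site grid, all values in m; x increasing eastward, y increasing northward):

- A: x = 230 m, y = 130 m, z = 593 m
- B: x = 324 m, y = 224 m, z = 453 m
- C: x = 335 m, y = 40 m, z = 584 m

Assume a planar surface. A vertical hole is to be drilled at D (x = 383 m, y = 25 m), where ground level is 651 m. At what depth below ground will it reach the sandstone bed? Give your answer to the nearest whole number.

Two edge vectors: A→B = (94, 94, -140), A→C = (105, -90, -9).
Normal n = (A→B) × (A→C) = (-13446, -13854, -18330).
So ∂z/∂x = −n_x/n_z = −0.73355 and ∂z/∂y = −n_y/n_z = −0.75581.
Intercept c from A: 593 + 168.72 + 98.26 = 859.97.
At (383, 25): z_contact = −281.0 − 18.9 + 859.97 = 560.1 m.
Depth below ground = 651 − 560.1 = 91 m.

91 m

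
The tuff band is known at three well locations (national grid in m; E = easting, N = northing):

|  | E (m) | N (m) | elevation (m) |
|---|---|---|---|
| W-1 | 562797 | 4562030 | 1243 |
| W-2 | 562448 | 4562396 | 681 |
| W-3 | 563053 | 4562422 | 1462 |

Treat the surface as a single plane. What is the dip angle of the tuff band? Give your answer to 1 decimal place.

53.2°

Two edge vectors: W-1→W-2 = (-349, 366, -562), W-1→W-3 = (256, 392, 219).
Normal n = (W-1→W-2) × (W-1→W-3) = (300458, -67441, -230504).
So ∂z/∂E = −n_x/n_z = 1.30348 and ∂z/∂N = −n_y/n_z = −0.29258.
Gradient magnitude |∇z| = √(a² + b²) = √(1.69907 + 0.08560) = 1.33592.
True dip = arctan(1.33592) = 53.2°, dipping toward WNW (azimuth ≈ 283°).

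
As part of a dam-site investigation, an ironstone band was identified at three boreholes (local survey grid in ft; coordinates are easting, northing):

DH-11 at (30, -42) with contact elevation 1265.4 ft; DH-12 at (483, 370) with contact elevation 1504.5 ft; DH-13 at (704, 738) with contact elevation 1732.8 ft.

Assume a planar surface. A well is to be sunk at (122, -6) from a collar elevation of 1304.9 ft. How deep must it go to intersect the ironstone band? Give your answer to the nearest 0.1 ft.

22.8 ft

Two edge vectors: DH-11→DH-12 = (453, 412, 239.1), DH-11→DH-13 = (674, 780, 467.4).
Normal n = (DH-11→DH-12) × (DH-11→DH-13) = (6070.8, -50578.8, 75652).
So ∂z/∂easting = −n_x/n_z = −0.08025 and ∂z/∂northing = −n_y/n_z = 0.66857.
Intercept c from DH-11: 1265.4 + 2.41 + 28.08 = 1295.89.
At (122, -6): z_contact = −9.79 − 4.01 + 1295.89 = 1282.09 ft.
Depth below ground = 1304.9 − 1282.09 = 22.8 ft.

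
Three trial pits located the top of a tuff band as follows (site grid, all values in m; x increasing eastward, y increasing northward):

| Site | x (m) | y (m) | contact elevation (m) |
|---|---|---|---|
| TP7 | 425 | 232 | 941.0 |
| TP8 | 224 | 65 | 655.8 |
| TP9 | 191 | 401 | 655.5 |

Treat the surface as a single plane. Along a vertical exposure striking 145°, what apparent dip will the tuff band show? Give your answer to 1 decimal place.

Two edge vectors: TP7→TP8 = (-201, -167, -285.2), TP7→TP9 = (-234, 169, -285.5).
Normal n = (TP7→TP8) × (TP7→TP9) = (95877.3, 9351.3, -73047).
So ∂z/∂x = −n_x/n_z = 1.31254 and ∂z/∂y = −n_y/n_z = 0.12802.
Unit vector along 145° is (sin 145°, cos 145°) = (0.5736, -0.8192).
Slope in that direction = a·(0.5736) + b·(-0.8192) = 0.64798.
Apparent dip = arctan|0.64798| = 32.9° (true dip is 52.8°, so apparent ≤ true as expected).

32.9°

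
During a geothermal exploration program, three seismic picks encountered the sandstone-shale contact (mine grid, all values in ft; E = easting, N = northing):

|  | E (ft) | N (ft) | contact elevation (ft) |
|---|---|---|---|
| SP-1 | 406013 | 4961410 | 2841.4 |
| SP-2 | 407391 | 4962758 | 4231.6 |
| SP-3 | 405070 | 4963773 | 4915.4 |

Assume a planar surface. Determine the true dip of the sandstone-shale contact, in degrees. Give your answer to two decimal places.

42.84°

Let the plane be z = a·E + b·N + c.
SP-2−SP-1: 1378a + 1348b = 1390.2;  SP-3−SP-1: −943a + 2363b = 2074.
Solving gives a = 0.10807, b = 0.92083.
Gradient magnitude |∇z| = √(a² + b²) = √(0.01168 + 0.84792) = 0.92715.
True dip = arctan(0.92715) = 42.84°, dipping toward S (azimuth ≈ 187°).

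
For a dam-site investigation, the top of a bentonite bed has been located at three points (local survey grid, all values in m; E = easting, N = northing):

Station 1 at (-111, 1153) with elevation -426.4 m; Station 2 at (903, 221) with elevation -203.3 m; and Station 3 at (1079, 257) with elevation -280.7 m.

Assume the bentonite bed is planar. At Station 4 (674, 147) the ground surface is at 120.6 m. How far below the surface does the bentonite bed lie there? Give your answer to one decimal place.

Let the plane be z = a·E + b·N + c.
Station 2−Station 1: 1014a − 932b = 223.1;  Station 3−Station 1: 1190a − 896b = 145.7.
Solving gives a = −0.319669, b = −0.587172.
Then c = -426.4 − a·-111 − b·1153 = 215.13.
At (674, 147): z_contact = −215.46 − 86.31 + 215.13 = -86.64 m.
Depth below ground = 120.6 − (-86.64) = 207.2 m.

207.2 m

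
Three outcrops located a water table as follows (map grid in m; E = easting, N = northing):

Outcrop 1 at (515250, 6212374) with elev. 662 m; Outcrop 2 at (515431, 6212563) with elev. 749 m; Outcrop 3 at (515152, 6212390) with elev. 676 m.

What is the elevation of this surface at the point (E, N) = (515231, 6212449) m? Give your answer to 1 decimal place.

701.8 m

Let the plane be z = a·E + b·N + c.
Outcrop 2−Outcrop 1: 181a + 189b = 87;  Outcrop 3−Outcrop 1: −98a + 16b = 14.
Solving gives a = −0.058548884, b = 0.516388085.
Then c = 662 − a·515250 − b·6212374 = −3177166.60.
At (515231, 6212449): z = −30166.2 + 3208034.6 − 3177166.60 = 701.8 m.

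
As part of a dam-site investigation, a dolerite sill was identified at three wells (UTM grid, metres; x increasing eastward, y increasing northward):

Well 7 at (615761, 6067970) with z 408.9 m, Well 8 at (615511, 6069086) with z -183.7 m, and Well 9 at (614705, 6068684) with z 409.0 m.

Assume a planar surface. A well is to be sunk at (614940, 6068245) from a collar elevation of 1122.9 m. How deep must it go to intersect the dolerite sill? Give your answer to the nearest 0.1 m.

538.6 m

Two edge vectors: Well 7→Well 8 = (-250, 1116, -592.6), Well 7→Well 9 = (-1056, 714, 0.1).
Normal n = (Well 7→Well 8) × (Well 7→Well 9) = (423228, 625810.6, 999996).
So ∂z/∂x = −n_x/n_z = −0.423229693 and ∂z/∂y = −n_y/n_z = −0.625813103.
Intercept c from Well 7: 408.9 + 260608.34 + 3797415.14 = 4058432.38.
At (614940, 6068245): z_contact = −260260.87 − 3797587.23 + 4058432.38 = 584.27 m.
Depth below ground = 1122.9 − 584.27 = 538.6 m.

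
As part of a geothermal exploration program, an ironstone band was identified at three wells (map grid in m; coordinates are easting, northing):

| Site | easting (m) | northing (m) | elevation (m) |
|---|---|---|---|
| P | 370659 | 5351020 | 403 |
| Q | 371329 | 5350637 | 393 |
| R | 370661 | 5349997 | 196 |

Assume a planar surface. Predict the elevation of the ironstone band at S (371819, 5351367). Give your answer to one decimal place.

Let the plane be z = a·easting + b·northing + c.
Q−P: 670a − 383b = −10;  R−P: 2a − 1023b = −207.
Solving gives a = 0.100856796, b = 0.202543220.
Then c = 403 − a·370659 − b·5351020 = −1120793.30.
At (371819, 5351367): z = 37500.5 + 1083883.1 − 1120793.30 = 590.3 m.

590.3 m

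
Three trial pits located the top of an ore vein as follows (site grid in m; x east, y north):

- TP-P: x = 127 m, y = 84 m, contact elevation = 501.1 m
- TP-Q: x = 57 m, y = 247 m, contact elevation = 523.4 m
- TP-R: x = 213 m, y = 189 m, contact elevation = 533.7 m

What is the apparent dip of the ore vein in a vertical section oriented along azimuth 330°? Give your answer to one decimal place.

Two edge vectors: TP-P→TP-Q = (-70, 163, 22.3), TP-P→TP-R = (86, 105, 32.6).
Normal n = (TP-P→TP-Q) × (TP-P→TP-R) = (2972.3, 4199.8, -21368).
So ∂z/∂x = −n_x/n_z = 0.13910 and ∂z/∂y = −n_y/n_z = 0.19655.
Unit vector along 330° is (sin 330°, cos 330°) = (-0.5000, 0.8660).
Slope in that direction = a·(-0.5000) + b·(0.8660) = 0.10066.
Apparent dip = arctan|0.10066| = 5.7° (true dip is 13.5°, so apparent ≤ true as expected).

5.7°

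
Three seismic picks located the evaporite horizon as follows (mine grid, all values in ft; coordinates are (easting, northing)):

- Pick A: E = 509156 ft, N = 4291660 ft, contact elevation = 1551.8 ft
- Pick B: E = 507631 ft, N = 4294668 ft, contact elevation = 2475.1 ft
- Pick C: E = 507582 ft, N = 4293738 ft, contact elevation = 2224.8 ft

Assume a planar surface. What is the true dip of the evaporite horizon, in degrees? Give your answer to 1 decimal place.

15.7°

Let the plane be z = a·E + b·N + c.
Pick B−Pick A: −1525a + 3008b = 923.3;  Pick C−Pick A: −1574a + 2078b = 673.
Solving gives a = −0.06755, b = 0.27270.
Gradient magnitude |∇z| = √(a² + b²) = √(0.00456 + 0.07436) = 0.28094.
True dip = arctan(0.28094) = 15.7°, dipping toward SSE (azimuth ≈ 166°).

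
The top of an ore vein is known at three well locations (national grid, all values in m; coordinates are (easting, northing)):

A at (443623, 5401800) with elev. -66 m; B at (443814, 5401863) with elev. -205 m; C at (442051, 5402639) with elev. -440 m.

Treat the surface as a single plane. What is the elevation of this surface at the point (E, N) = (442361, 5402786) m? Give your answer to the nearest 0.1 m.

Let the plane be z = a·E + b·N + c.
B−A: 191a + 63b = −139;  C−A: −1572a + 839b = −374.
Solving gives a = −0.358906223, b = −1.118236689.
Then c = -66 − a·443623 − b·5401800 = 6199644.00.
At (442361, 5402786): z = −158766.1 − 6041593.5 + 6199644.00 = -715.6 m.

-715.6 m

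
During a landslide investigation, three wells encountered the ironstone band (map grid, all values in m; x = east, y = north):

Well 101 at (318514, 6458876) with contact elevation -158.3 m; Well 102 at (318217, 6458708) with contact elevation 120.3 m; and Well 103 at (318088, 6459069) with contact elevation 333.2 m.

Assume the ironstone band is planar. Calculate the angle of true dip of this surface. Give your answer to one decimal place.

Let the plane be z = a·x + b·y + c.
Well 102−Well 101: −297a − 168b = 278.6;  Well 103−Well 101: −426a + 193b = 491.5.
Solving gives a = −1.05782, b = 0.21175.
Gradient magnitude |∇z| = √(a² + b²) = √(1.11899 + 0.04484) = 1.07881.
True dip = arctan(1.07881) = 47.2°, dipping toward ESE (azimuth ≈ 101°).

47.2°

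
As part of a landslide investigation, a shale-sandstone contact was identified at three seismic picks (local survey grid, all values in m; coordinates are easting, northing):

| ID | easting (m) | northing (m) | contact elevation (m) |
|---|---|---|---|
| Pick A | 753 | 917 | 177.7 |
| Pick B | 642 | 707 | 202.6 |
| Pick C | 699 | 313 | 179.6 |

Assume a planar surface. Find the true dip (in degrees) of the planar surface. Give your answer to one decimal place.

14.8°

Let the plane be z = a·easting + b·northing + c.
Pick B−Pick A: −111a − 210b = 24.9;  Pick C−Pick A: −54a − 604b = 1.9.
Solving gives a = −0.26283, b = 0.02035.
Gradient magnitude |∇z| = √(a² + b²) = √(0.06908 + 0.00041) = 0.26362.
True dip = arctan(0.26362) = 14.8°, dipping toward E (azimuth ≈ 094°).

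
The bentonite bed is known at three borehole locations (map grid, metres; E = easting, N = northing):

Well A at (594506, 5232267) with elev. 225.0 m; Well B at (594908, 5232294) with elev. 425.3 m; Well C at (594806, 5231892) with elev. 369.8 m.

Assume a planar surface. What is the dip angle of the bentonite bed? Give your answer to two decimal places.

26.46°

Let the plane be z = a·E + b·N + c.
Well B−Well A: 402a + 27b = 200.3;  Well C−Well A: 300a − 375b = 144.8.
Solving gives a = 0.49746, b = 0.01184.
Gradient magnitude |∇z| = √(a² + b²) = √(0.24747 + 0.00014) = 0.49760.
True dip = arctan(0.49760) = 26.46°, dipping toward W (azimuth ≈ 269°).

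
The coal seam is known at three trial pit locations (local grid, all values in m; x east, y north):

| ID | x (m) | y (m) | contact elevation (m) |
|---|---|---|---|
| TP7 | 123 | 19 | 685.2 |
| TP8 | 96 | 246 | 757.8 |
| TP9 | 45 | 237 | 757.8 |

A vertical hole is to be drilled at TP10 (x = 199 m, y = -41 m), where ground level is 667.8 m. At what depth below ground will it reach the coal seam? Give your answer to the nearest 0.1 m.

5.6 m

Two edge vectors: TP7→TP8 = (-27, 227, 72.6), TP7→TP9 = (-78, 218, 72.6).
Normal n = (TP7→TP8) × (TP7→TP9) = (653.4, -3702.6, 11820).
So ∂z/∂x = −n_x/n_z = −0.05528 and ∂z/∂y = −n_y/n_z = 0.31325.
Intercept c from TP7: 685.2 + 6.80 − 5.95 = 686.05.
At (199, -41): z_contact = −11.00 − 12.84 + 686.05 = 662.20 m.
Depth below ground = 667.8 − 662.20 = 5.6 m.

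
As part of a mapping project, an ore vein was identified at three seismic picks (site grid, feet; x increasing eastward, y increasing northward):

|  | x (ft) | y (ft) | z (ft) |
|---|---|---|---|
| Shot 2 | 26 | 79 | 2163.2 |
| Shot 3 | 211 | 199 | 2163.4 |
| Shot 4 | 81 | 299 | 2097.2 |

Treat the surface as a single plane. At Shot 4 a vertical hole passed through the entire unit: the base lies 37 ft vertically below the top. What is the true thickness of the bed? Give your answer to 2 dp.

34.02 ft

Let the plane be z = a·x + b·y + c.
Shot 3−Shot 2: 185a + 120b = 0.2;  Shot 4−Shot 2: 55a + 220b = −66.
Solving gives a = 0.23355, b = −0.35839.
|∇z| = √(a²+b²) = 0.42777, so dip δ = arctan(0.42777) = 23.16°.
True thickness = vertical thickness × cos δ = 37 × cos 23.16° = 34.02 ft.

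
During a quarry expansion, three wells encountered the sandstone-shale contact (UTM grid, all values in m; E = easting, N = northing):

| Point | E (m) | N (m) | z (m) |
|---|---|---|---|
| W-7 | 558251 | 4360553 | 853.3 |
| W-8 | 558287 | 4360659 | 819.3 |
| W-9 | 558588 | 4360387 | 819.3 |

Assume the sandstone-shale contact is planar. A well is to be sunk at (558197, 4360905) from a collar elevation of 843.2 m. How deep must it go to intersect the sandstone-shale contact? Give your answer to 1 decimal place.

64.3 m

Two edge vectors: W-7→W-8 = (36, 106, -34), W-7→W-9 = (337, -166, -34).
Normal n = (W-7→W-8) × (W-7→W-9) = (-9248, -10234, -41698).
So ∂z/∂E = −n_x/n_z = −0.221785218 and ∂z/∂N = −n_y/n_z = −0.245431436.
Intercept c from W-7: 853.3 + 123811.82 + 1070216.78 = 1194881.90.
At (558197, 4360905): z_contact = −123799.84 − 1070303.17 + 1194881.90 = 778.88 m.
Depth below ground = 843.2 − 778.88 = 64.3 m.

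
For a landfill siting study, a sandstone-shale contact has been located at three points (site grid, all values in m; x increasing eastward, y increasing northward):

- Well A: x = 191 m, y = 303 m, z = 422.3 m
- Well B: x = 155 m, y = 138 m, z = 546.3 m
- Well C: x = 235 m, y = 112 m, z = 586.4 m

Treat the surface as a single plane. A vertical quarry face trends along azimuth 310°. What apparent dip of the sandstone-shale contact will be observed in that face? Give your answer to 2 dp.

35.01°

Two edge vectors: Well A→Well B = (-36, -165, 124), Well A→Well C = (44, -191, 164.1).
Normal n = (Well A→Well B) × (Well A→Well C) = (-3392.5, 11363.6, 14136).
So ∂z/∂x = −n_x/n_z = 0.23999 and ∂z/∂y = −n_y/n_z = −0.80388.
Unit vector along 310° is (sin 310°, cos 310°) = (-0.7660, 0.6428).
Slope in that direction = a·(-0.7660) + b·(0.6428) = −0.70057.
Apparent dip = arctan|0.70057| = 35.01° (true dip is 40.0°, so apparent ≤ true as expected).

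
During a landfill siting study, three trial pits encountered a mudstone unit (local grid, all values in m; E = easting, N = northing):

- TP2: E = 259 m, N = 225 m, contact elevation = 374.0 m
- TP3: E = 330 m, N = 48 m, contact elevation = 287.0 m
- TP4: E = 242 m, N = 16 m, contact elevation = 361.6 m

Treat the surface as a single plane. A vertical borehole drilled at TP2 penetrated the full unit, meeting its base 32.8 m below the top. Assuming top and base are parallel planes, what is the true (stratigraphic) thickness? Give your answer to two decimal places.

24.31 m

Two edge vectors: TP2→TP3 = (71, -177, -87), TP2→TP4 = (-17, -209, -12.4).
Normal n = (TP2→TP3) × (TP2→TP4) = (-15988.2, 2359.4, -17848).
So ∂z/∂E = −n_x/n_z = −0.89580 and ∂z/∂N = −n_y/n_z = 0.13219.
|∇z| = √(a²+b²) = 0.90550, so dip δ = arctan(0.90550) = 42.16°.
True thickness = vertical thickness × cos δ = 32.8 × cos 42.16° = 24.31 m.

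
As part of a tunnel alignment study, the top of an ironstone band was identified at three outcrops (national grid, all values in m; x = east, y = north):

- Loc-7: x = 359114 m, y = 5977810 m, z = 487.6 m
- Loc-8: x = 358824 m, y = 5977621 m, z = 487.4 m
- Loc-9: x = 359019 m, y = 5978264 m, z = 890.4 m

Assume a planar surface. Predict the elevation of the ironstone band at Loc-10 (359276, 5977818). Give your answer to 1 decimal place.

Two edge vectors: Loc-7→Loc-8 = (-290, -189, -0.2), Loc-7→Loc-9 = (-95, 454, 402.8).
Normal n = (Loc-7→Loc-8) × (Loc-7→Loc-9) = (-76038.4, 116831, -149615).
So ∂z/∂x = −n_x/n_z = −0.508227116 and ∂z/∂y = −n_y/n_z = 0.780877586.
Intercept c from Loc-7: 487.6 + 182511.47 − 4667937.84 = −4484938.77.
At (359276, 5977818): z = −182593.8 + 4667944.1 − 4484938.77 = 411.5 m.

411.5 m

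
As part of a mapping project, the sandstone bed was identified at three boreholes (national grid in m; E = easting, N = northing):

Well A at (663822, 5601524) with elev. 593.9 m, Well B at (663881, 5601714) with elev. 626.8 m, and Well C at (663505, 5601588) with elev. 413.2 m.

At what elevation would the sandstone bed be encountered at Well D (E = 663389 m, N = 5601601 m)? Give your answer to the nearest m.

Let the plane be z = a·E + b·N + c.
Well B−Well A: 59a + 190b = 32.9;  Well C−Well A: −317a + 64b = −180.7.
Solving gives a = 0.56929975, b = −0.00362466.
Then c = 593.9 − a·663822 − b·5601524 = −357016.18.
At (663389, 5601601): z = 377667.2 − 20303.9 − 357016.18 = 347.1 m.

347 m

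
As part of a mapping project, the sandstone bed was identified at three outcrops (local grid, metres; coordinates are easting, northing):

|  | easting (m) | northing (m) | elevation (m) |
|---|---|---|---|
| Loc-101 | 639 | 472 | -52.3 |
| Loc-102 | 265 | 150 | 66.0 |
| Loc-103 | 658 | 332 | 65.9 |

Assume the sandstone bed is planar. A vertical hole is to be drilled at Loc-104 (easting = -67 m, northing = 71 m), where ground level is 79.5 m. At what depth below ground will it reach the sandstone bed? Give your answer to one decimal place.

Let the plane be z = a·easting + b·northing + c.
Loc-102−Loc-101: −374a − 322b = 118.3;  Loc-103−Loc-101: 19a − 140b = 118.2.
Solving gives a = 0.36763, b = −0.79439.
Then c = -52.3 − a·639 − b·472 = 87.74.
At (-67, 71): z_contact = −24.63 − 56.40 + 87.74 = 6.70 m.
Depth below ground = 79.5 − 6.70 = 72.8 m.

72.8 m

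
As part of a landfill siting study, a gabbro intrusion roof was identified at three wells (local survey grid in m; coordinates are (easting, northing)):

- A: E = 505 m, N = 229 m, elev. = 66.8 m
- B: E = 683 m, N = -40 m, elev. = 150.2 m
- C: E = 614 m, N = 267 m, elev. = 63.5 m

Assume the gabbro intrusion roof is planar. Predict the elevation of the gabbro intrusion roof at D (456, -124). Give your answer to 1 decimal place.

158.4 m

Two edge vectors: A→B = (178, -269, 83.4), A→C = (109, 38, -3.3).
Normal n = (A→B) × (A→C) = (-2281.5, 9678, 36085).
So ∂z/∂E = −n_x/n_z = 0.06323 and ∂z/∂N = −n_y/n_z = −0.26820.
Intercept c from A: 66.8 − 31.93 + 61.42 = 96.29.
At (456, -124): z = 28.8 + 33.3 + 96.29 = 158.4 m.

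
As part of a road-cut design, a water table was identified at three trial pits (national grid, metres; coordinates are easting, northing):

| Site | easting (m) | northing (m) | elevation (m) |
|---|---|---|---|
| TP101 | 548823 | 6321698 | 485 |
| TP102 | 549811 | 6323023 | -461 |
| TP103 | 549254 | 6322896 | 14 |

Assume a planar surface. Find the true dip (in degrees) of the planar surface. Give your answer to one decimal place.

39.9°

Two edge vectors: TP101→TP102 = (988, 1325, -946), TP101→TP103 = (431, 1198, -471).
Normal n = (TP101→TP102) × (TP101→TP103) = (509233, 57622, 612549).
So ∂z/∂easting = −n_x/n_z = −0.83133 and ∂z/∂northing = −n_y/n_z = −0.09407.
Gradient magnitude |∇z| = √(a² + b²) = √(0.69112 + 0.00885) = 0.83664.
True dip = arctan(0.83664) = 39.9°, dipping toward E (azimuth ≈ 084°).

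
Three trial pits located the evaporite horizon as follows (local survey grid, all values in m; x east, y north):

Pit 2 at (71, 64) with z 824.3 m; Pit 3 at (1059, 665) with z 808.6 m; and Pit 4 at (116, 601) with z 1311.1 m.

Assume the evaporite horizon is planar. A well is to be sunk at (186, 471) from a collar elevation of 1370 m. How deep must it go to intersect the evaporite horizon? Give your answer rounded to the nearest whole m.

225 m

Let the plane be z = a·x + b·y + c.
Pit 3−Pit 2: 988a + 601b = −15.7;  Pit 4−Pit 2: 45a + 537b = 486.8.
Solving gives a = −0.59780, b = 0.95661.
Then c = 824.3 − a·71 − b·64 = 805.52.
At (186, 471): z_contact = −111.2 + 450.6 + 805.52 = 1144.9 m.
Depth below ground = 1370 − 1144.9 = 225 m.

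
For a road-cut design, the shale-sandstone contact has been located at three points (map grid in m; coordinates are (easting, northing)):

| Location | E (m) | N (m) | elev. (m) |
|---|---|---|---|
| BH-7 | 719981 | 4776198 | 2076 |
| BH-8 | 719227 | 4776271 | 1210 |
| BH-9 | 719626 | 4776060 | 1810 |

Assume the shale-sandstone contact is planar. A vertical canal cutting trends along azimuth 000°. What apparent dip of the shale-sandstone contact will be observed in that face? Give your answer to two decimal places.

39.43°

Let the plane be z = a·E + b·N + c.
BH-8−BH-7: −754a + 73b = −866;  BH-9−BH-7: −355a − 138b = −266.
Solving gives a = 1.06893, b = −0.82225.
Unit vector along 000° is (sin 0°, cos 0°) = (0.0000, 1.0000).
Slope in that direction = a·(0.0000) + b·(1.0000) = −0.82225.
Apparent dip = arctan|0.82225| = 39.43° (true dip is 53.4°, so apparent ≤ true as expected).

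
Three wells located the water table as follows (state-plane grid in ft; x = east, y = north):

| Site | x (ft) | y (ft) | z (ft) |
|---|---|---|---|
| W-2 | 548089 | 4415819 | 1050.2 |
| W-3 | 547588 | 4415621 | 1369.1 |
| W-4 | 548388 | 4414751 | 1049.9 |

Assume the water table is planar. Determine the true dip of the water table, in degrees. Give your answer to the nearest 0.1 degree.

30.8°

Two edge vectors: W-2→W-3 = (-501, -198, 318.9), W-2→W-4 = (299, -1068, -0.3).
Normal n = (W-2→W-3) × (W-2→W-4) = (340644.6, 95200.8, 594270).
So ∂z/∂x = −n_x/n_z = −0.57322 and ∂z/∂y = −n_y/n_z = −0.16020.
Gradient magnitude |∇z| = √(a² + b²) = √(0.32858 + 0.02566) = 0.59518.
True dip = arctan(0.59518) = 30.8°, dipping toward ENE (azimuth ≈ 074°).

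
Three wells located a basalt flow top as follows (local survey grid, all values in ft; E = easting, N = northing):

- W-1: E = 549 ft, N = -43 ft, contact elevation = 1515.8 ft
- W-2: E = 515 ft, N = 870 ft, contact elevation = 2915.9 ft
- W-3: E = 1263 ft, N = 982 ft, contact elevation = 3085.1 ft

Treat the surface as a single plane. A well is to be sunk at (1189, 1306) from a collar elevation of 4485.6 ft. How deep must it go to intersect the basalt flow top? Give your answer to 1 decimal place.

Two edge vectors: W-1→W-2 = (-34, 913, 1400.1), W-1→W-3 = (714, 1025, 1569.3).
Normal n = (W-1→W-2) × (W-1→W-3) = (-2331.6, 1053027.6, -686732).
So ∂z/∂E = −n_x/n_z = −0.003395 and ∂z/∂N = −n_y/n_z = 1.533389.
Intercept c from W-1: 1515.8 + 1.86 + 65.94 = 1583.60.
At (1189, 1306): z_contact = −4.04 + 2002.61 + 1583.60 = 3582.17 ft.
Depth below ground = 4485.6 − 3582.17 = 903.4 ft.

903.4 ft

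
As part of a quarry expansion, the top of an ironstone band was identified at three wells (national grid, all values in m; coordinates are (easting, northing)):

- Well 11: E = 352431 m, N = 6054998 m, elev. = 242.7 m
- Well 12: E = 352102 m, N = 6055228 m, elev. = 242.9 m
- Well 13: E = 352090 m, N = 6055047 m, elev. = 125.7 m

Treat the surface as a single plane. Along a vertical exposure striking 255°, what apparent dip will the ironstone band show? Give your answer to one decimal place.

30.0°

Let the plane be z = a·E + b·N + c.
Well 12−Well 11: −329a + 230b = 0.2;  Well 13−Well 11: −341a + 49b = −117.
Solving gives a = 0.43204, b = 0.61887.
Unit vector along 255° is (sin 255°, cos 255°) = (-0.9659, -0.2588).
Slope in that direction = a·(-0.9659) + b·(-0.2588) = −0.57749.
Apparent dip = arctan|0.57749| = 30.0° (true dip is 37.0°, so apparent ≤ true as expected).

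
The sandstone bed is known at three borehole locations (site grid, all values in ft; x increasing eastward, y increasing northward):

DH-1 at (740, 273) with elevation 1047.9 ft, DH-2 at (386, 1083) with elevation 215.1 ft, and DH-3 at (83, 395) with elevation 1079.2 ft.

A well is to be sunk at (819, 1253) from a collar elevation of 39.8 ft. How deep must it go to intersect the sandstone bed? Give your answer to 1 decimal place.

131.2 ft

Let the plane be z = a·x + b·y + c.
DH-2−DH-1: −354a + 810b = −832.8;  DH-3−DH-1: −657a + 122b = 31.3.
Solving gives a = −0.259630, b = −1.141616.
Then c = 1047.9 − a·740 − b·273 = 1551.69.
At (819, 1253): z_contact = −212.64 − 1430.45 + 1551.69 = -91.39 ft.
Depth below ground = 39.8 − (-91.39) = 131.2 ft.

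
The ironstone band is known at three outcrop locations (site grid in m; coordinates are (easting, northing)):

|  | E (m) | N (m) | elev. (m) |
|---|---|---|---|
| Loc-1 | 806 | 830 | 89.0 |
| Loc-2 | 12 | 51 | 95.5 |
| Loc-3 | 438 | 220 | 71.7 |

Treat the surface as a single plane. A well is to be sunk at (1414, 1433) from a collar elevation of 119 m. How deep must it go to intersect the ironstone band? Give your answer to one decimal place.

Let the plane be z = a·E + b·N + c.
Loc-2−Loc-1: −794a − 779b = 6.5;  Loc-3−Loc-1: −368a − 610b = −17.3.
Solving gives a = −0.088237, b = 0.081592.
Then c = 89 − a·806 − b·830 = 92.40.
At (1414, 1433): z_contact = −124.77 + 116.92 + 92.40 = 84.55 m.
Depth below ground = 119 − 84.55 = 34.4 m.

34.4 m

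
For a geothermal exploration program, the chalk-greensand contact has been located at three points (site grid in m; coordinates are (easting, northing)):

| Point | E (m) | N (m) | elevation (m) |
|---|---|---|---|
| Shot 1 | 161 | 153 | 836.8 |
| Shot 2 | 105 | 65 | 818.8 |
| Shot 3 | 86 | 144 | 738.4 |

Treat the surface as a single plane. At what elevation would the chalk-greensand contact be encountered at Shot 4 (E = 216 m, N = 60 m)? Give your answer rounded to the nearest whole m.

Two edge vectors: Shot 1→Shot 2 = (-56, -88, -18), Shot 1→Shot 3 = (-75, -9, -98.4).
Normal n = (Shot 1→Shot 2) × (Shot 1→Shot 3) = (8497.2, -4160.4, -6096).
So ∂z/∂E = −n_x/n_z = 1.39390 and ∂z/∂N = −n_y/n_z = −0.68248.
Intercept c from Shot 1: 836.8 − 224.42 + 104.42 = 716.80.
At (216, 60): z = 301.1 − 40.9 + 716.80 = 976.9 m.

977 m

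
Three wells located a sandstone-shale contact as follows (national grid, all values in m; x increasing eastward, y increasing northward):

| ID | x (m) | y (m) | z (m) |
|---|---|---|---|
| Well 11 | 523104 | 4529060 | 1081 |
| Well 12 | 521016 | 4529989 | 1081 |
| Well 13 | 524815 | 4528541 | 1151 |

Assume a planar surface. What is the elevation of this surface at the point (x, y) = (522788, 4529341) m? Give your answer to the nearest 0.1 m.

Let the plane be z = a·x + b·y + c.
Well 12−Well 11: −2088a + 929b = 0;  Well 13−Well 11: 1711a − 519b = 70.
Solving gives a = 0.128556658, b = 0.288941123.
Then c = 1081 − a·523104 − b·4529060 = −1374799.18.
At (522788, 4529341): z = 67207.9 + 1308712.9 − 1374799.18 = 1121.6 m.

1121.6 m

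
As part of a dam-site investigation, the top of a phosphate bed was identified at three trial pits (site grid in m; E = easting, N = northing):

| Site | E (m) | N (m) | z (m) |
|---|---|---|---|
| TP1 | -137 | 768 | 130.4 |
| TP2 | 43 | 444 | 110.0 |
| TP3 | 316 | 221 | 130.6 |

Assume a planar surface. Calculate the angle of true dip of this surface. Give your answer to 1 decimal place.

16.8°

Let the plane be z = a·E + b·N + c.
TP2−TP1: 180a − 324b = −20.4;  TP3−TP1: 453a − 547b = 0.2.
Solving gives a = 0.23231, b = 0.19203.
Gradient magnitude |∇z| = √(a² + b²) = √(0.05397 + 0.03687) = 0.30140.
True dip = arctan(0.30140) = 16.8°, dipping toward SW (azimuth ≈ 230°).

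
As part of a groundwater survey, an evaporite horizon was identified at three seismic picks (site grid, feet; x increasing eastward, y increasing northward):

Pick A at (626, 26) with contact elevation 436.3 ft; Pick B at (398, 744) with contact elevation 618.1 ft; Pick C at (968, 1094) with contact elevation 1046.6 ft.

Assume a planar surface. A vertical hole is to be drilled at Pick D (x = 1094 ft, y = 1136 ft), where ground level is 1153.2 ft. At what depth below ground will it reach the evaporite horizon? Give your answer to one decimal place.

Let the plane be z = a·x + b·y + c.
Pick B−Pick A: −228a + 718b = 181.8;  Pick C−Pick A: 342a + 1068b = 610.3.
Solving gives a = 0.498984, b = 0.411655.
Then c = 436.3 − a·626 − b·26 = 113.23.
At (1094, 1136): z_contact = 545.89 + 467.64 + 113.23 = 1126.76 ft.
Depth below ground = 1153.2 − 1126.76 = 26.4 ft.

26.4 ft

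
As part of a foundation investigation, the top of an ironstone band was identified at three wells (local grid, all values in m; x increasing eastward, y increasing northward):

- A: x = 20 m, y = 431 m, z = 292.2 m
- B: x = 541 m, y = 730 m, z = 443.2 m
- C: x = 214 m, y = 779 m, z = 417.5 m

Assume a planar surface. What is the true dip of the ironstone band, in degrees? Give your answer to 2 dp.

Let the plane be z = a·x + b·y + c.
B−A: 521a + 299b = 151;  C−A: 194a + 348b = 125.3.
Solving gives a = 0.12233, b = 0.29186.
Gradient magnitude |∇z| = √(a² + b²) = √(0.01496 + 0.08518) = 0.31646.
True dip = arctan(0.31646) = 17.56°, dipping toward SSW (azimuth ≈ 203°).

17.56°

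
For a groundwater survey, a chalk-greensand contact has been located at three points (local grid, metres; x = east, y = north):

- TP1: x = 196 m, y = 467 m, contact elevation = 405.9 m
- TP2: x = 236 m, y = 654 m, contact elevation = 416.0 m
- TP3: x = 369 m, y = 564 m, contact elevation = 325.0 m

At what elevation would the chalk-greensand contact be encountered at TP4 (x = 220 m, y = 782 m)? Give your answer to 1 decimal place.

447.5 m

Two edge vectors: TP1→TP2 = (40, 187, 10.1), TP1→TP3 = (173, 97, -80.9).
Normal n = (TP1→TP2) × (TP1→TP3) = (-16108, 4983.3, -28471).
So ∂z/∂x = −n_x/n_z = −0.56577 and ∂z/∂y = −n_y/n_z = 0.17503.
Intercept c from TP1: 405.9 + 110.89 − 81.74 = 435.05.
At (220, 782): z = −124.5 + 136.9 + 435.05 = 447.5 m.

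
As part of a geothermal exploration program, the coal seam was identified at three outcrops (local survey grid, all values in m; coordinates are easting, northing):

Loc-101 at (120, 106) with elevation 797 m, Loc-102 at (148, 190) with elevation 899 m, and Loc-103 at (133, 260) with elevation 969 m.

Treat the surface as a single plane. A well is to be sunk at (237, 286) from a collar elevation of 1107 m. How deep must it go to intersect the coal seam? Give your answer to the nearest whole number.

Two edge vectors: Loc-101→Loc-102 = (28, 84, 102), Loc-101→Loc-103 = (13, 154, 172).
Normal n = (Loc-101→Loc-102) × (Loc-101→Loc-103) = (-1260, -3490, 3220).
So ∂z/∂easting = −n_x/n_z = 0.39130 and ∂z/∂northing = −n_y/n_z = 1.08385.
Intercept c from Loc-101: 797 − 46.96 − 114.89 = 635.16.
At (237, 286): z_contact = 92.7 + 310.0 + 635.16 = 1037.9 m.
Depth below ground = 1107 − 1037.9 = 69 m.

69 m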